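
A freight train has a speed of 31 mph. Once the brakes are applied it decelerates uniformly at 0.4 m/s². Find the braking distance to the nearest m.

31 mph × 0.44704 = 13.8582 m/s.
Braking distance = v²/(2a) = 13.8582² / (2 × 0.400) = 192.050 / 0.800 = 240.062 m.

Braking distance ≈ 240 m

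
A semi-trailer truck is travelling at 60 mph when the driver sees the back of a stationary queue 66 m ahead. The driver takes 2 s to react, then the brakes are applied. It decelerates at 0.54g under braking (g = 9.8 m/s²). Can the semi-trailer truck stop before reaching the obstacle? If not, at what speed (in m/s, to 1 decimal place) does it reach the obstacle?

60 mph × 0.44704 = 26.8224 m/s.
a = 0.54 × 9.8 = 5.292 m/s².
Reaction distance = 26.8224 × 2 = 53.645 m.
Braking distance needed to stop: v²/(2a) = 719.441 / 10.584 = 67.974 m, so total needed = 53.645 + 67.974 = 121.619 m > 66 m — it cannot stop.
Distance remaining when braking begins: 66 − 53.645 = 12.355 m.
v² = v₀² − 2a·d = 719.441 − 2 × 5.292 × 12.355 = 588.676 m²/s².
v = √588.676 = 24.263 m/s.

No — it strikes the obstacle at 24.3 m/s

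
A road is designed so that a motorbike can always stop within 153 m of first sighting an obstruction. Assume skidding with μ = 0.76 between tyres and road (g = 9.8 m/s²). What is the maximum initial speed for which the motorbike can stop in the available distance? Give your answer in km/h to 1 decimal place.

Maximum speed ≈ 171.9 km/h

a = μg = 0.76 × 9.8 = 7.448 m/s².
v²/(2a) = d ⇒ v = √(2 × 7.448 × 153) = √2279.09 = 47.7398 m/s.
47.7398 m/s × 3.6 = 171.863 km/h.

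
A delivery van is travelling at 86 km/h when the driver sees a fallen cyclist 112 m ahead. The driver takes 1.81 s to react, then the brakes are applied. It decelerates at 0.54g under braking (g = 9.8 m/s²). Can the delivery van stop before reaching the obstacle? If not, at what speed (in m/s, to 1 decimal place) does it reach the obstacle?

86 km/h ÷ 3.6 = 23.8889 m/s.
a = 0.54 × 9.8 = 5.292 m/s².
Reaction distance = 23.8889 × 1.81 = 43.239 m.
Braking distance = v²/(2a) = 570.680 / 10.584 = 53.919 m.
Total stopping distance = 43.239 + 53.919 = 97.158 m, vs 112 m available — it stops with 112 − 97.158 = 14.842 m to spare.

Yes — it stops about 14.8 m short of the obstacle, so it never reaches it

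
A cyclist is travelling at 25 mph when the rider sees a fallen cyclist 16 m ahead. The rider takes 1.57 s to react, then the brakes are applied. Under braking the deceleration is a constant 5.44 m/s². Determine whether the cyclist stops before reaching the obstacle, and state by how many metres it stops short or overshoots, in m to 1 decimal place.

25 mph × 0.44704 = 11.1760 m/s.
Reaction distance = 11.1760 × 1.57 = 17.546 m.
Braking distance = v²/(2a) = 124.903 / 10.880 = 11.480 m.
Total stopping distance = 17.546 + 11.480 = 29.026 m, vs 16 m available — it cannot stop in time and overshoots by 29.026 − 16 = 13.026 m.

No — it overshoots by 13.0 m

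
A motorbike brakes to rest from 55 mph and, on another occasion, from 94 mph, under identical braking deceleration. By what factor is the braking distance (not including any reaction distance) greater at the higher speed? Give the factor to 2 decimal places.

Factor ≈ 2.92

Braking distance d = v²/(2a), so with a fixed, d ∝ v².
Factor = (94/55)² = 1.7091² = 2.9210.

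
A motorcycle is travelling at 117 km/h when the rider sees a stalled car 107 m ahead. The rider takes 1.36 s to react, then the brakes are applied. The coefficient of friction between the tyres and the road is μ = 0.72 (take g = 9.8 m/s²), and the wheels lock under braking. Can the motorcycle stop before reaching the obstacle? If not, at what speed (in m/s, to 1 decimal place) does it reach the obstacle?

No — it strikes the obstacle at 13.0 m/s

117 km/h ÷ 3.6 = 32.5000 m/s.
a = μg = 0.72 × 9.8 = 7.056 m/s².
Reaction distance = 32.5000 × 1.36 = 44.200 m.
Braking distance needed to stop: v²/(2a) = 1056.250 / 14.112 = 74.848 m, so total needed = 44.200 + 74.848 = 119.048 m > 107 m — it cannot stop.
Distance remaining when braking begins: 107 − 44.200 = 62.800 m.
v² = v₀² − 2a·d = 1056.250 − 2 × 7.056 × 62.800 = 170.016 m²/s².
v = √170.016 = 13.039 m/s.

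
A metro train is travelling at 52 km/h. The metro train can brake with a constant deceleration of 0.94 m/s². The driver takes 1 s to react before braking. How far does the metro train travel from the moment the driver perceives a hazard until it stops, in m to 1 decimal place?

Total stopping distance ≈ 125.4 m

52 km/h ÷ 3.6 = 14.4444 m/s.
Reaction distance = v·t_r = 14.4444 × 1 = 14.444 m.
Braking distance = v²/(2a) = 14.4444² / (2 × 0.940) = 208.641 / 1.880 = 110.979 m.
Total = 14.444 + 110.979 = 125.423 m.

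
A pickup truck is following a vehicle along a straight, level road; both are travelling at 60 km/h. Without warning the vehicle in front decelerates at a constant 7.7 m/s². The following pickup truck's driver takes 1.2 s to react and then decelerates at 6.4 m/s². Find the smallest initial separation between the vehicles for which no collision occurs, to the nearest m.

Minimum gap ≈ 24 m

60 km/h ÷ 3.6 = 16.6667 m/s.
Leader travels v²/(2a_L) = 277.779 / 15.400 = 18.038 m before stopping.
Follower covers v·t_r = 16.6667 × 1.2 = 20.000 m while reacting, then v²/(2a_F) = 277.779 / 12.800 = 21.701 m while braking, for a total of 20.000 + 21.701 = 41.701 m.
Since a_F ≤ a_L and the follower starts braking later, the follower is never slower than the leader, so the closest approach is when both have stopped.
Minimum gap = 41.701 − 18.038 = 23.663 m.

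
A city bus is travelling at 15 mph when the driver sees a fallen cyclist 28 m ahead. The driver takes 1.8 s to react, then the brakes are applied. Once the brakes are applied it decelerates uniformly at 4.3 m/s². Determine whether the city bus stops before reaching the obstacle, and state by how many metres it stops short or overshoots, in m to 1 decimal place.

15 mph × 0.44704 = 6.7056 m/s.
Reaction distance = 6.7056 × 1.8 = 12.070 m.
Braking distance = v²/(2a) = 44.965 / 8.600 = 5.228 m.
Total stopping distance = 12.070 + 5.228 = 17.298 m, vs 28 m available — it stops with 28 − 17.298 = 10.702 m to spare.

Yes — it stops 10.7 m short of the obstacle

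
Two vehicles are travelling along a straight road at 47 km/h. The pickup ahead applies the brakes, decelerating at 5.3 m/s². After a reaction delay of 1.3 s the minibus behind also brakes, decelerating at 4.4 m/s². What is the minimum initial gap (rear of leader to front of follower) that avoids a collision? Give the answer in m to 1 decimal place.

47 km/h ÷ 3.6 = 13.0556 m/s.
Leader travels v²/(2a_L) = 170.449 / 10.600 = 16.080 m before stopping.
Follower covers v·t_r = 13.0556 × 1.3 = 16.972 m while reacting, then v²/(2a_F) = 170.449 / 8.800 = 19.369 m while braking, for a total of 16.972 + 19.369 = 36.341 m.
Since a_F ≤ a_L and the follower starts braking later, the follower is never slower than the leader, so the closest approach is when both have stopped.
Minimum gap = 36.341 − 16.080 = 20.261 m.

Minimum gap ≈ 20.3 m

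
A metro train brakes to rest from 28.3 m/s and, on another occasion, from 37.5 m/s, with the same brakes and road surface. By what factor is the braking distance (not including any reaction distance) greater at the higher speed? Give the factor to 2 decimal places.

Factor ≈ 1.76

Braking distance d = v²/(2a), so with a fixed, d ∝ v².
Factor = (37.5/28.3)² = 1.3251² = 1.7559.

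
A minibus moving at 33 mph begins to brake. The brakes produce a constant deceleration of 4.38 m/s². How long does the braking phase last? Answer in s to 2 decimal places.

33 mph × 0.44704 = 14.7523 m/s.
Braking time = v/a = 14.7523 / 4.380 = 3.368 s.

Braking time ≈ 3.37 s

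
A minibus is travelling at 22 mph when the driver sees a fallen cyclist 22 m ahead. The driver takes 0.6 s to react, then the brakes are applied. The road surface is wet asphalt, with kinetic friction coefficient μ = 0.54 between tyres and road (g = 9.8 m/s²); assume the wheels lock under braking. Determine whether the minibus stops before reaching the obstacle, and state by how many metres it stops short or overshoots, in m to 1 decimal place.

22 mph × 0.44704 = 9.8349 m/s.
a = μg = 0.54 × 9.8 = 5.292 m/s².
Reaction distance = 9.8349 × 0.6 = 5.901 m.
Braking distance = v²/(2a) = 96.725 / 10.584 = 9.139 m.
Total stopping distance = 5.901 + 9.139 = 15.040 m, vs 22 m available — it stops with 22 − 15.040 = 6.960 m to spare.

Yes — it stops 7.0 m short of the obstacle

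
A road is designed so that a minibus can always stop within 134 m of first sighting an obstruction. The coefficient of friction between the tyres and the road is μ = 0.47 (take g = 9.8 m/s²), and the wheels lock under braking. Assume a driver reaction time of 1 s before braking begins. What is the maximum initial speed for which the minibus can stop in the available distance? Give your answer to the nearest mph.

a = μg = 0.47 × 9.8 = 4.606 m/s².
Stopping distance: v·t_r + v²/(2a) = 134 with t_r = 1 s and a = 4.606 m/s².
So v² + 9.212 v − 1234.41 = 0.
Positive root: v = −a·t_r + √((a·t_r)² + 2a·d) = −4.606 + √(21.215 + 1234.41) = 30.8288 m/s.
30.8288 m/s ÷ 0.44704 = 68.962 mph.

Maximum speed ≈ 69 mph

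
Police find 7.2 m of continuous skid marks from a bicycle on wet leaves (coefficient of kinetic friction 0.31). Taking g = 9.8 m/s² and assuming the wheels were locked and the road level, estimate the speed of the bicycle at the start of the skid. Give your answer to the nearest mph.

Deceleration a = μg = 0.31 × 9.8 = 3.038 m/s².
v = √(2a·d) = √(2 × 3.038 × 7.2) = √43.747 = 6.6142 m/s.
= 6.6142 ÷ 0.44704 = 14.796 mph.

Initial speed ≈ 15 mph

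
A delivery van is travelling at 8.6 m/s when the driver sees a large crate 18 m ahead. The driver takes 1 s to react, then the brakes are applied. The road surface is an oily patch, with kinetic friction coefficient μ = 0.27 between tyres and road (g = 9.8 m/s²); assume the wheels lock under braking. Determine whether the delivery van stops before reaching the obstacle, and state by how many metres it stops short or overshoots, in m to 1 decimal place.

a = μg = 0.27 × 9.8 = 2.646 m/s².
Reaction distance = 8.6000 × 1 = 8.600 m.
Braking distance = v²/(2a) = 73.960 / 5.292 = 13.976 m.
Total stopping distance = 8.600 + 13.976 = 22.576 m, vs 18 m available — it cannot stop in time and overshoots by 22.576 − 18 = 4.576 m.

No — it overshoots by 4.6 m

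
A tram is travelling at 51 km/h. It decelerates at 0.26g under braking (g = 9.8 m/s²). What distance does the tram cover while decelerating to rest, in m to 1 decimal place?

51 km/h ÷ 3.6 = 14.1667 m/s.
a = 0.26 × 9.8 = 2.548 m/s².
Braking distance = v²/(2a) = 14.1667² / (2 × 2.548) = 200.695 / 5.096 = 39.383 m.

Braking distance ≈ 39.4 m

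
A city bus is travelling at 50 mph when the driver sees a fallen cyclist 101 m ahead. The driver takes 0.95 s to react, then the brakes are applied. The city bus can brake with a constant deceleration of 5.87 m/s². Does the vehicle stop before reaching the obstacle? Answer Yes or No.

50 mph × 0.44704 = 22.3520 m/s.
Reaction distance = 22.3520 × 0.95 = 21.234 m.
Braking distance = v²/(2a) = 499.612 / 11.740 = 42.556 m.
Total stopping distance = 21.234 + 42.556 = 63.790 m, vs 101 m available — it stops with 101 − 63.790 = 37.210 m to spare.

Yes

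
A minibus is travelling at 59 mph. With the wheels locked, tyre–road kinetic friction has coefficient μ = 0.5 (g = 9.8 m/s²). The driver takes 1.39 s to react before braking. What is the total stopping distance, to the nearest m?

59 mph × 0.44704 = 26.3754 m/s.
a = μg = 0.5 × 9.8 = 4.900 m/s².
Reaction distance = v·t_r = 26.3754 × 1.39 = 36.662 m.
Braking distance = v²/(2a) = 26.3754² / (2 × 4.900) = 695.662 / 9.800 = 70.986 m.
Total = 36.662 + 70.986 = 107.648 m.

Total stopping distance ≈ 108 m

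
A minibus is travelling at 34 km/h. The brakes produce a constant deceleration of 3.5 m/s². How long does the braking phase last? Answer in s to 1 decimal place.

Braking time ≈ 2.7 s

34 km/h ÷ 3.6 = 9.4444 m/s.
Braking time = v/a = 9.4444 / 3.500 = 2.698 s.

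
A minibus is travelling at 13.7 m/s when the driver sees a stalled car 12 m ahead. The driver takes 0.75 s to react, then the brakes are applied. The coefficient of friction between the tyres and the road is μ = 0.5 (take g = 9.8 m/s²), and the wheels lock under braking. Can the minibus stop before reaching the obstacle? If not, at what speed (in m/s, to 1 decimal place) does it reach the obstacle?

a = μg = 0.5 × 9.8 = 4.900 m/s².
Reaction distance = 13.7000 × 0.75 = 10.275 m.
Braking distance needed to stop: v²/(2a) = 187.690 / 9.800 = 19.152 m, so total needed = 10.275 + 19.152 = 29.427 m > 12 m — it cannot stop.
Distance remaining when braking begins: 12 − 10.275 = 1.725 m.
v² = v₀² − 2a·d = 187.690 − 2 × 4.900 × 1.725 = 170.785 m²/s².
v = √170.785 = 13.068 m/s.

No — it strikes the obstacle at 13.1 m/s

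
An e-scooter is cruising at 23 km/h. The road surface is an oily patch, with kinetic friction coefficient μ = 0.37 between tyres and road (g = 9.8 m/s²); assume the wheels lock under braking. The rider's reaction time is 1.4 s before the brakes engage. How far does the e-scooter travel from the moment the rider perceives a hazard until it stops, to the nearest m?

23 km/h ÷ 3.6 = 6.3889 m/s.
a = μg = 0.37 × 9.8 = 3.626 m/s².
Reaction distance = v·t_r = 6.3889 × 1.4 = 8.944 m.
Braking distance = v²/(2a) = 6.3889² / (2 × 3.626) = 40.818 / 7.252 = 5.629 m.
Total = 8.944 + 5.629 = 14.573 m.

Total stopping distance ≈ 15 m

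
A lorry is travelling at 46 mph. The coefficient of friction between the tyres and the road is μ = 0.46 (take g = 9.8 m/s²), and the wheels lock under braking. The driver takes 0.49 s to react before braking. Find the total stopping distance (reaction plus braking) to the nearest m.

Total stopping distance ≈ 57 m

46 mph × 0.44704 = 20.5638 m/s.
a = μg = 0.46 × 9.8 = 4.508 m/s².
Reaction distance = v·t_r = 20.5638 × 0.49 = 10.076 m.
Braking distance = v²/(2a) = 20.5638² / (2 × 4.508) = 422.870 / 9.016 = 46.902 m.
Total = 10.076 + 46.902 = 56.978 m.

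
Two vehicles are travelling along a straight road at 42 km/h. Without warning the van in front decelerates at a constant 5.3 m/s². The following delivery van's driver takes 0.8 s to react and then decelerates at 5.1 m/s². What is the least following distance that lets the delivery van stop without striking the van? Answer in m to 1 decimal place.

42 km/h ÷ 3.6 = 11.6667 m/s.
Leader travels v²/(2a_L) = 136.112 / 10.600 = 12.841 m before stopping.
Follower covers v·t_r = 11.6667 × 0.8 = 9.333 m while reacting, then v²/(2a_F) = 136.112 / 10.200 = 13.344 m while braking, for a total of 9.333 + 13.344 = 22.677 m.
Since a_F ≤ a_L and the follower starts braking later, the follower is never slower than the leader, so the closest approach is when both have stopped.
Minimum gap = 22.677 − 12.841 = 9.836 m.

Minimum gap ≈ 9.8 m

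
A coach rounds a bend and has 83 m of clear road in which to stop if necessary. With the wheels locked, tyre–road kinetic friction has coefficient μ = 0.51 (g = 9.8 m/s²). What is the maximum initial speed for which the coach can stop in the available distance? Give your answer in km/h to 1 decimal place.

a = μg = 0.51 × 9.8 = 4.998 m/s².
v²/(2a) = d ⇒ v = √(2 × 4.998 × 83) = √829.67 = 28.8040 m/s.
28.8040 m/s × 3.6 = 103.694 km/h.

Maximum speed ≈ 103.7 km/h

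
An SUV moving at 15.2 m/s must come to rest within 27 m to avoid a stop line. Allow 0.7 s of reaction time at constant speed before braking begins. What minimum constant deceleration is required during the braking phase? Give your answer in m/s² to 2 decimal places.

Required deceleration ≈ 7.06 m/s²

Distance covered during reaction = 15.2000 × 0.7 = 10.640 m.
Distance available for braking: 27 − 10.640 = 16.360 m.
v² = 2a·d ⇒ a = v²/(2d) = 15.2000² / (2 × 16.360) = 231.040 / 32.720 = 7.0611 m/s².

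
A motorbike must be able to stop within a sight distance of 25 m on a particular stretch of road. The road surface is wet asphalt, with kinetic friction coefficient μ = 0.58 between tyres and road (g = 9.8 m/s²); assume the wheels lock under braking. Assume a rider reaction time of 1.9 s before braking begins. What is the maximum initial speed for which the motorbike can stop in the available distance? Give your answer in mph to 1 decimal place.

a = μg = 0.58 × 9.8 = 5.684 m/s².
Stopping distance: v·t_r + v²/(2a) = 25 with t_r = 1.9 s and a = 5.684 m/s².
So v² + 21.599 v − 284.20 = 0.
Positive root: v = −a·t_r + √((a·t_r)² + 2a·d) = −10.800 + √(116.640 + 284.20) = 9.2210 m/s.
9.2210 m/s ÷ 0.44704 = 20.627 mph.

Maximum speed ≈ 20.6 mph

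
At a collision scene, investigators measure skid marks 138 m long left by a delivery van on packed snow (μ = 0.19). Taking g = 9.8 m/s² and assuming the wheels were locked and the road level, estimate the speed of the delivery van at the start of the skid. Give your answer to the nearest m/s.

Initial speed ≈ 23 m/s

Deceleration a = μg = 0.19 × 9.8 = 1.862 m/s².
v = √(2a·d) = √(2 × 1.862 × 138) = √513.912 = 22.6696 m/s.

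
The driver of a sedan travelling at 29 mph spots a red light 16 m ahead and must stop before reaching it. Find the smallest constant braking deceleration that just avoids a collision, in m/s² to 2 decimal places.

29 mph × 0.44704 = 12.9642 m/s.
v² = 2a·d ⇒ a = v²/(2d) = 12.9642² / (2 × 16.000) = 168.070 / 32.000 = 5.2522 m/s².

Required deceleration ≈ 5.25 m/s²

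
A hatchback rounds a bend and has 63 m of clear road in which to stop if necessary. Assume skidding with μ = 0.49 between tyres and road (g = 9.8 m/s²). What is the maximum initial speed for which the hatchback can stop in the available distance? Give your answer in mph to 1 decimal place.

a = μg = 0.49 × 9.8 = 4.802 m/s².
v²/(2a) = d ⇒ v = √(2 × 4.802 × 63) = √605.05 = 24.5978 m/s.
24.5978 m/s ÷ 0.44704 = 55.024 mph.

Maximum speed ≈ 55.0 mph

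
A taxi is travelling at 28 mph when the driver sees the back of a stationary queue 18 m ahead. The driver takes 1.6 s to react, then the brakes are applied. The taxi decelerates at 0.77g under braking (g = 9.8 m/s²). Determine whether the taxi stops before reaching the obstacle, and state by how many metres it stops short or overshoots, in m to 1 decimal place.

No — it overshoots by 12.4 m

28 mph × 0.44704 = 12.5171 m/s.
a = 0.77 × 9.8 = 7.546 m/s².
Reaction distance = 12.5171 × 1.6 = 20.027 m.
Braking distance = v²/(2a) = 156.678 / 15.092 = 10.382 m.
Total stopping distance = 20.027 + 10.382 = 30.409 m, vs 18 m available — it cannot stop in time and overshoots by 30.409 − 18 = 12.409 m.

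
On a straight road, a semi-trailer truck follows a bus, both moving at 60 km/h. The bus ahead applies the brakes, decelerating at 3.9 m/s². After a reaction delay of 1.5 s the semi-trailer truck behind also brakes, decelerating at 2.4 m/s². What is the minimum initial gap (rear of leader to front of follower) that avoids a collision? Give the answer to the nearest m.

60 km/h ÷ 3.6 = 16.6667 m/s.
Leader travels v²/(2a_L) = 277.779 / 7.800 = 35.613 m before stopping.
Follower covers v·t_r = 16.6667 × 1.5 = 25.000 m while reacting, then v²/(2a_F) = 277.779 / 4.800 = 57.871 m while braking, for a total of 25.000 + 57.871 = 82.871 m.
Since a_F ≤ a_L and the follower starts braking later, the follower is never slower than the leader, so the closest approach is when both have stopped.
Minimum gap = 82.871 − 35.613 = 47.258 m.

Minimum gap ≈ 47 m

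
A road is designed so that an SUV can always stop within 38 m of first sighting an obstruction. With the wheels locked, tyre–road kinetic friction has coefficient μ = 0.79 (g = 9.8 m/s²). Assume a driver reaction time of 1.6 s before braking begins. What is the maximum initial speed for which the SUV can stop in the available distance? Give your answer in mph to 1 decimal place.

Maximum speed ≈ 33.2 mph

a = μg = 0.79 × 9.8 = 7.742 m/s².
Stopping distance: v·t_r + v²/(2a) = 38 with t_r = 1.6 s and a = 7.742 m/s².
So v² + 24.774 v − 588.39 = 0.
Positive root: v = −a·t_r + √((a·t_r)² + 2a·d) = −12.387 + √(153.438 + 588.39) = 14.8495 m/s.
14.8495 m/s ÷ 0.44704 = 33.217 mph.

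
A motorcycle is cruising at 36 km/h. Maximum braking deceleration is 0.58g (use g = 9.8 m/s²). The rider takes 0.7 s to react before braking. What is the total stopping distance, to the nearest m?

Total stopping distance ≈ 16 m

36 km/h ÷ 3.6 = 10.0000 m/s.
a = 0.58 × 9.8 = 5.684 m/s².
Reaction distance = v·t_r = 10.0000 × 0.7 = 7.000 m.
Braking distance = v²/(2a) = 10.0000² / (2 × 5.684) = 100.000 / 11.368 = 8.797 m.
Total = 7.000 + 8.797 = 15.797 m.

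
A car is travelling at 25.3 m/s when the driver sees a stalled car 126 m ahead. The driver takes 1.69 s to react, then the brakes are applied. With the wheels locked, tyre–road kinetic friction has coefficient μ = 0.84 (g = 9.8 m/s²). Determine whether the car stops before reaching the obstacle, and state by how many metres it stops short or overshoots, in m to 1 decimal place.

a = μg = 0.84 × 9.8 = 8.232 m/s².
Reaction distance = 25.3000 × 1.69 = 42.757 m.
Braking distance = v²/(2a) = 640.090 / 16.464 = 38.878 m.
Total stopping distance = 42.757 + 38.878 = 81.635 m, vs 126 m available — it stops with 126 − 81.635 = 44.365 m to spare.

Yes — it stops 44.4 m short of the obstacle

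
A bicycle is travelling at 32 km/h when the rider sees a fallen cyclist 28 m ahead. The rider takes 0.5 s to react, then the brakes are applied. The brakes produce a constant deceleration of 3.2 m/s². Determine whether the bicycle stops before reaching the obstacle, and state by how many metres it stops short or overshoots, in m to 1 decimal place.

32 km/h ÷ 3.6 = 8.8889 m/s.
Reaction distance = 8.8889 × 0.5 = 4.444 m.
Braking distance = v²/(2a) = 79.013 / 6.400 = 12.346 m.
Total stopping distance = 4.444 + 12.346 = 16.790 m, vs 28 m available — it stops with 28 − 16.790 = 11.210 m to spare.

Yes — it stops 11.2 m short of the obstacle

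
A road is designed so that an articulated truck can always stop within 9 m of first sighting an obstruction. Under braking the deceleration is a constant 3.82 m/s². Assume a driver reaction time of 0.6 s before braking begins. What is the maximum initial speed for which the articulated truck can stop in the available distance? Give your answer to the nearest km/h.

Stopping distance: v·t_r + v²/(2a) = 9 with t_r = 0.6 s and a = 3.820 m/s².
So v² + 4.584 v − 68.76 = 0.
Positive root: v = −a·t_r + √((a·t_r)² + 2a·d) = −2.292 + √(5.253 + 68.76) = 6.3111 m/s.
6.3111 m/s × 3.6 = 22.720 km/h.

Maximum speed ≈ 23 km/h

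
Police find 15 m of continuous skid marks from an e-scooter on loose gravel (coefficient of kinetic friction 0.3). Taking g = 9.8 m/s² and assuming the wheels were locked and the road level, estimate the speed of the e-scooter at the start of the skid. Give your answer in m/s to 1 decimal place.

Deceleration a = μg = 0.3 × 9.8 = 2.940 m/s².
v = √(2a·d) = √(2 × 2.940 × 15) = √88.200 = 9.3915 m/s.

Initial speed ≈ 9.4 m/s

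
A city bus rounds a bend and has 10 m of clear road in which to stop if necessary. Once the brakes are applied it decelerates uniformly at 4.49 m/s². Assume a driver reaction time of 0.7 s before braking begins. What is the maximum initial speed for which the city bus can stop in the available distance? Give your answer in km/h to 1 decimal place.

Maximum speed ≈ 24.6 km/h

Stopping distance: v·t_r + v²/(2a) = 10 with t_r = 0.7 s and a = 4.490 m/s².
So v² + 6.286 v − 89.80 = 0.
Positive root: v = −a·t_r + √((a·t_r)² + 2a·d) = −3.143 + √(9.878 + 89.80) = 6.8409 m/s.
6.8409 m/s × 3.6 = 24.627 km/h.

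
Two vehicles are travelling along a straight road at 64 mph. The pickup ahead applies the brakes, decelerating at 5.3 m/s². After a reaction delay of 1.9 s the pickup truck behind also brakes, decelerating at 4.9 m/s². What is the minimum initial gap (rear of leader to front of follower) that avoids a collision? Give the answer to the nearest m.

Minimum gap ≈ 61 m

64 mph × 0.44704 = 28.6106 m/s.
Leader travels v²/(2a_L) = 818.566 / 10.600 = 77.223 m before stopping.
Follower covers v·t_r = 28.6106 × 1.9 = 54.360 m while reacting, then v²/(2a_F) = 818.566 / 9.800 = 83.527 m while braking, for a total of 54.360 + 83.527 = 137.887 m.
Since a_F ≤ a_L and the follower starts braking later, the follower is never slower than the leader, so the closest approach is when both have stopped.
Minimum gap = 137.887 − 77.223 = 60.664 m.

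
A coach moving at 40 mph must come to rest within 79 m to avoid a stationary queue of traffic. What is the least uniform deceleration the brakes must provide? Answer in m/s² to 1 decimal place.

Required deceleration ≈ 2.0 m/s²

40 mph × 0.44704 = 17.8816 m/s.
v² = 2a·d ⇒ a = v²/(2d) = 17.8816² / (2 × 79.000) = 319.752 / 158.000 = 2.0237 m/s².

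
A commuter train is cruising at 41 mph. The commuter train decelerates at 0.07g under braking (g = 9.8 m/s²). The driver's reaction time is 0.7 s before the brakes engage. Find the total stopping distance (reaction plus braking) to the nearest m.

Total stopping distance ≈ 258 m

41 mph × 0.44704 = 18.3286 m/s.
a = 0.07 × 9.8 = 0.686 m/s².
Reaction distance = v·t_r = 18.3286 × 0.7 = 12.830 m.
Braking distance = v²/(2a) = 18.3286² / (2 × 0.686) = 335.938 / 1.372 = 244.853 m.
Total = 12.830 + 244.853 = 257.683 m.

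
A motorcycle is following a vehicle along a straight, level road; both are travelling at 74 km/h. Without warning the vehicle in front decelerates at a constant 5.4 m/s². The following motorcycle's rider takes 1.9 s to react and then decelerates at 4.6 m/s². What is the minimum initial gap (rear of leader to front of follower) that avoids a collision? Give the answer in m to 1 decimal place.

74 km/h ÷ 3.6 = 20.5556 m/s.
Leader travels v²/(2a_L) = 422.533 / 10.800 = 39.123 m before stopping.
Follower covers v·t_r = 20.5556 × 1.9 = 39.056 m while reacting, then v²/(2a_F) = 422.533 / 9.200 = 45.928 m while braking, for a total of 39.056 + 45.928 = 84.984 m.
Since a_F ≤ a_L and the follower starts braking later, the follower is never slower than the leader, so the closest approach is when both have stopped.
Minimum gap = 84.984 − 39.123 = 45.861 m.

Minimum gap ≈ 45.9 m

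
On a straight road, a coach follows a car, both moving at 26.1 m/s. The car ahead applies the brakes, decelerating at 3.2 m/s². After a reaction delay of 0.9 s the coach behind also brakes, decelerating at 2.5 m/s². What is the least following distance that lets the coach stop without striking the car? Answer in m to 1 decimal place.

Leader travels v²/(2a_L) = 681.210 / 6.400 = 106.439 m before stopping.
Follower covers v·t_r = 26.1000 × 0.9 = 23.490 m while reacting, then v²/(2a_F) = 681.210 / 5.000 = 136.242 m while braking, for a total of 23.490 + 136.242 = 159.732 m.
Since a_F ≤ a_L and the follower starts braking later, the follower is never slower than the leader, so the closest approach is when both have stopped.
Minimum gap = 159.732 − 106.439 = 53.293 m.

Minimum gap ≈ 53.3 m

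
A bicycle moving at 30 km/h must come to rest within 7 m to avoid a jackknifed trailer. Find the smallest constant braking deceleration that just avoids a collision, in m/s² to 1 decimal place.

Required deceleration ≈ 5.0 m/s²

30 km/h ÷ 3.6 = 8.3333 m/s.
v² = 2a·d ⇒ a = v²/(2d) = 8.3333² / (2 × 7.000) = 69.444 / 14.000 = 4.9603 m/s².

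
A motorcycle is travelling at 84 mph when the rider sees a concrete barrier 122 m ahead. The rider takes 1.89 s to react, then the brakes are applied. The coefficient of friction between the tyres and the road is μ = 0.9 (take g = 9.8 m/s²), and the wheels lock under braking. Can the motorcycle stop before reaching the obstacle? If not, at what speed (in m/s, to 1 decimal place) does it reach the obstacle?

No — it strikes the obstacle at 22.6 m/s

84 mph × 0.44704 = 37.5514 m/s.
a = μg = 0.9 × 9.8 = 8.820 m/s².
Reaction distance = 37.5514 × 1.89 = 70.972 m.
Braking distance needed to stop: v²/(2a) = 1410.108 / 17.640 = 79.938 m, so total needed = 70.972 + 79.938 = 150.910 m > 122 m — it cannot stop.
Distance remaining when braking begins: 122 − 70.972 = 51.028 m.
v² = v₀² − 2a·d = 1410.108 − 2 × 8.820 × 51.028 = 509.974 m²/s².
v = √509.974 = 22.583 m/s.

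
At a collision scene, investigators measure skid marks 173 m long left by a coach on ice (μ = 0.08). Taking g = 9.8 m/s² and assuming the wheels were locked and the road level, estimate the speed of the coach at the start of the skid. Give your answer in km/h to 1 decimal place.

Deceleration a = μg = 0.08 × 9.8 = 0.784 m/s².
v = √(2a·d) = √(2 × 0.784 × 173) = √271.264 = 16.4701 m/s.
= 16.4701 × 3.6 = 59.292 km/h.

Initial speed ≈ 59.3 km/h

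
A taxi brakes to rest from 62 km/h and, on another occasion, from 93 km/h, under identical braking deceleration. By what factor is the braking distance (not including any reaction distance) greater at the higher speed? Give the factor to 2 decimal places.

Braking distance d = v²/(2a), so with a fixed, d ∝ v².
Factor = (93/62)² = 1.5000² = 2.2500.

Factor ≈ 2.25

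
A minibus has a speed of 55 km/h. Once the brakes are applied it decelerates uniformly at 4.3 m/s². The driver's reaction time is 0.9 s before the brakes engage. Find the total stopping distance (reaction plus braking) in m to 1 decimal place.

Total stopping distance ≈ 40.9 m

55 km/h ÷ 3.6 = 15.2778 m/s.
Reaction distance = v·t_r = 15.2778 × 0.9 = 13.750 m.
Braking distance = v²/(2a) = 15.2778² / (2 × 4.300) = 233.411 / 8.600 = 27.141 m.
Total = 13.750 + 27.141 = 40.891 m.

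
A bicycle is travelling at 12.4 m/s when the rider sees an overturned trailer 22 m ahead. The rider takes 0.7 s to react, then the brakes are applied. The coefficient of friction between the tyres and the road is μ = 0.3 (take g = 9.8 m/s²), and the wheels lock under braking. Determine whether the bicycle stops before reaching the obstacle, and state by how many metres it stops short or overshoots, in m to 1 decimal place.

No — it overshoots by 12.8 m

a = μg = 0.3 × 9.8 = 2.940 m/s².
Reaction distance = 12.4000 × 0.7 = 8.680 m.
Braking distance = v²/(2a) = 153.760 / 5.880 = 26.150 m.
Total stopping distance = 8.680 + 26.150 = 34.830 m, vs 22 m available — it cannot stop in time and overshoots by 34.830 − 22 = 12.830 m.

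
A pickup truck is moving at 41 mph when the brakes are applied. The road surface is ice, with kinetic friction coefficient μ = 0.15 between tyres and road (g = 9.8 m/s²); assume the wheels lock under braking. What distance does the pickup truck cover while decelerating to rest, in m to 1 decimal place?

41 mph × 0.44704 = 18.3286 m/s.
a = μg = 0.15 × 9.8 = 1.470 m/s².
Braking distance = v²/(2a) = 18.3286² / (2 × 1.470) = 335.938 / 2.940 = 114.265 m.

Braking distance ≈ 114.3 m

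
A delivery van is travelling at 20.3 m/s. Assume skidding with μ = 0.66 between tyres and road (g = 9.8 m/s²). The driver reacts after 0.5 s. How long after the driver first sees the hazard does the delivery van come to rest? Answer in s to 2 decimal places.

a = μg = 0.66 × 9.8 = 6.468 m/s².
Braking time = v/a = 20.3000 / 6.468 = 3.139 s.
Total = 0.5 + 3.139 = 3.639 s.

Total time ≈ 3.64 s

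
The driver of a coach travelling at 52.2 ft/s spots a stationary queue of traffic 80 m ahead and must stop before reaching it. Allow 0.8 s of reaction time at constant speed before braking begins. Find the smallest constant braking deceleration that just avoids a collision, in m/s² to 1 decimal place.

52.2 ft/s × 0.3048 = 15.9106 m/s.
Distance covered during reaction = 15.9106 × 0.8 = 12.728 m.
Distance available for braking: 80 − 12.728 = 67.272 m.
v² = 2a·d ⇒ a = v²/(2d) = 15.9106² / (2 × 67.272) = 253.147 / 134.544 = 1.8815 m/s².

Required deceleration ≈ 1.9 m/s²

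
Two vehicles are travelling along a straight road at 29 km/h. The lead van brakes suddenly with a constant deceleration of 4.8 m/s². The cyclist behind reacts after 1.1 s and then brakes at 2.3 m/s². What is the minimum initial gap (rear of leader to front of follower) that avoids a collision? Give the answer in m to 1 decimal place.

29 km/h ÷ 3.6 = 8.0556 m/s.
Leader travels v²/(2a_L) = 64.893 / 9.600 = 6.760 m before stopping.
Follower covers v·t_r = 8.0556 × 1.1 = 8.861 m while reacting, then v²/(2a_F) = 64.893 / 4.600 = 14.107 m while braking, for a total of 8.861 + 14.107 = 22.968 m.
Since a_F ≤ a_L and the follower starts braking later, the follower is never slower than the leader, so the closest approach is when both have stopped.
Minimum gap = 22.968 − 6.760 = 16.208 m.

Minimum gap ≈ 16.2 m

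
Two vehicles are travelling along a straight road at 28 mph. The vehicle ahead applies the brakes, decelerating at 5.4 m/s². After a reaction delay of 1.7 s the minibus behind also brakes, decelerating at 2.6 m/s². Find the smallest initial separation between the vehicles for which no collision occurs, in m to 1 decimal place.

Minimum gap ≈ 36.9 m

28 mph × 0.44704 = 12.5171 m/s.
Leader travels v²/(2a_L) = 156.678 / 10.800 = 14.507 m before stopping.
Follower covers v·t_r = 12.5171 × 1.7 = 21.279 m while reacting, then v²/(2a_F) = 156.678 / 5.200 = 30.130 m while braking, for a total of 21.279 + 30.130 = 51.409 m.
Since a_F ≤ a_L and the follower starts braking later, the follower is never slower than the leader, so the closest approach is when both have stopped.
Minimum gap = 51.409 − 14.507 = 36.902 m.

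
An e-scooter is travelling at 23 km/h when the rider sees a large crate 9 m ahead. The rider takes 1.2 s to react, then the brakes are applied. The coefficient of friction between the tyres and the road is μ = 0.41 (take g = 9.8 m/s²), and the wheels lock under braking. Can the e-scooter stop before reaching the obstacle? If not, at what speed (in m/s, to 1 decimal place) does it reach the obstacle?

No — it strikes the obstacle at 5.5 m/s

23 km/h ÷ 3.6 = 6.3889 m/s.
a = μg = 0.41 × 9.8 = 4.018 m/s².
Reaction distance = 6.3889 × 1.2 = 7.667 m.
Braking distance needed to stop: v²/(2a) = 40.818 / 8.036 = 5.079 m, so total needed = 7.667 + 5.079 = 12.746 m > 9 m — it cannot stop.
Distance remaining when braking begins: 9 − 7.667 = 1.333 m.
v² = v₀² − 2a·d = 40.818 − 2 × 4.018 × 1.333 = 30.106 m²/s².
v = √30.106 = 5.487 m/s.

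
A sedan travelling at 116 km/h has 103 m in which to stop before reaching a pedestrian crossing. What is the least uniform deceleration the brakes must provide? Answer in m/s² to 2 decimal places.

Required deceleration ≈ 5.04 m/s²

116 km/h ÷ 3.6 = 32.2222 m/s.
v² = 2a·d ⇒ a = v²/(2d) = 32.2222² / (2 × 103.000) = 1038.270 / 206.000 = 5.0401 m/s².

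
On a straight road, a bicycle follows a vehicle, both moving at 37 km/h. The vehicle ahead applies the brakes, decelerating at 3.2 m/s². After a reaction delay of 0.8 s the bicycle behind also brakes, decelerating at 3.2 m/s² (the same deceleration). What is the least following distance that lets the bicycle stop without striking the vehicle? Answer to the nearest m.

Minimum gap ≈ 8 m

37 km/h ÷ 3.6 = 10.2778 m/s.
Leader travels v²/(2a_L) = 105.633 / 6.400 = 16.505 m before stopping.
Follower covers v·t_r = 10.2778 × 0.8 = 8.222 m while reacting, then v²/(2a_F) = 105.633 / 6.400 = 16.505 m while braking, for a total of 8.222 + 16.505 = 24.727 m.
Since a_F ≤ a_L and the follower starts braking later, the follower is never slower than the leader, so the closest approach is when both have stopped.
Minimum gap = 24.727 − 16.505 = 8.222 m.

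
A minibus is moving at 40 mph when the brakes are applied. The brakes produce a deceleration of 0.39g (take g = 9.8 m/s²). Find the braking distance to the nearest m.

Braking distance ≈ 42 m

40 mph × 0.44704 = 17.8816 m/s.
a = 0.39 × 9.8 = 3.822 m/s².
Braking distance = v²/(2a) = 17.8816² / (2 × 3.822) = 319.752 / 7.644 = 41.830 m.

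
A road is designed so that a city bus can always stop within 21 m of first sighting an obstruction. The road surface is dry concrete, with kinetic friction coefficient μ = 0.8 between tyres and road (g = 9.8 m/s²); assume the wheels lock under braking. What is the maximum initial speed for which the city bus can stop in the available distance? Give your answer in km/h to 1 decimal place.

a = μg = 0.8 × 9.8 = 7.840 m/s².
v²/(2a) = d ⇒ v = √(2 × 7.840 × 21) = √329.28 = 18.1461 m/s.
18.1461 m/s × 3.6 = 65.326 km/h.

Maximum speed ≈ 65.3 km/h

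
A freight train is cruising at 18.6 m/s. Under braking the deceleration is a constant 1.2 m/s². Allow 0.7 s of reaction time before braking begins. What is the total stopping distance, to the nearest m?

Total stopping distance ≈ 157 m

Reaction distance = v·t_r = 18.6000 × 0.7 = 13.020 m.
Braking distance = v²/(2a) = 18.6000² / (2 × 1.200) = 345.960 / 2.400 = 144.150 m.
Total = 13.020 + 144.150 = 157.170 m.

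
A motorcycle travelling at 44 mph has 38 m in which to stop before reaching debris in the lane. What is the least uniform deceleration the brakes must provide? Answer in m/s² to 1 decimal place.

Required deceleration ≈ 5.1 m/s²

44 mph × 0.44704 = 19.6698 m/s.
v² = 2a·d ⇒ a = v²/(2d) = 19.6698² / (2 × 38.000) = 386.901 / 76.000 = 5.0908 m/s².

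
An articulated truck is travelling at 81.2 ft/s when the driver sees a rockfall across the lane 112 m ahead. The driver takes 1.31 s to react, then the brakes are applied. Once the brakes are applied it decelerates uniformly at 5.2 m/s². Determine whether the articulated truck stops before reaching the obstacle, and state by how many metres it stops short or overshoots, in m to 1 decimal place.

81.2 ft/s × 0.3048 = 24.7498 m/s.
Reaction distance = 24.7498 × 1.31 = 32.422 m.
Braking distance = v²/(2a) = 612.553 / 10.400 = 58.899 m.
Total stopping distance = 32.422 + 58.899 = 91.321 m, vs 112 m available — it stops with 112 − 91.321 = 20.679 m to spare.

Yes — it stops 20.7 m short of the obstacle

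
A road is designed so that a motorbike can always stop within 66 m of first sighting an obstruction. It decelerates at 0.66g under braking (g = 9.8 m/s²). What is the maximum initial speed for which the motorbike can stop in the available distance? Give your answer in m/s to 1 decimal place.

Maximum speed ≈ 29.2 m/s

a = 0.66 × 9.8 = 6.468 m/s².
v²/(2a) = d ⇒ v = √(2 × 6.468 × 66) = √853.78 = 29.2195 m/s.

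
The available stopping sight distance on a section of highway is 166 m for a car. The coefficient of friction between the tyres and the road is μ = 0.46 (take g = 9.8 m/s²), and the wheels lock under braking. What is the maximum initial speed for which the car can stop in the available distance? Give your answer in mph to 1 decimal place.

Maximum speed ≈ 86.5 mph

a = μg = 0.46 × 9.8 = 4.508 m/s².
v²/(2a) = d ⇒ v = √(2 × 4.508 × 166) = √1496.66 = 38.6867 m/s.
38.6867 m/s ÷ 0.44704 = 86.540 mph.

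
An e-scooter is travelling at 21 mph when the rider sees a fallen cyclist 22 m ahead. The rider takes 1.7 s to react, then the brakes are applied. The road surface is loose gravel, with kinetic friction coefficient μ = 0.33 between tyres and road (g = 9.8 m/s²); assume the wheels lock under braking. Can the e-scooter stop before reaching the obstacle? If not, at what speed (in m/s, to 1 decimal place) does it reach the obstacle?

21 mph × 0.44704 = 9.3878 m/s.
a = μg = 0.33 × 9.8 = 3.234 m/s².
Reaction distance = 9.3878 × 1.7 = 15.959 m.
Braking distance needed to stop: v²/(2a) = 88.131 / 6.468 = 13.626 m, so total needed = 15.959 + 13.626 = 29.585 m > 22 m — it cannot stop.
Distance remaining when braking begins: 22 − 15.959 = 6.041 m.
v² = v₀² − 2a·d = 88.131 − 2 × 3.234 × 6.041 = 49.058 m²/s².
v = √49.058 = 7.004 m/s.

No — it strikes the obstacle at 7.0 m/s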